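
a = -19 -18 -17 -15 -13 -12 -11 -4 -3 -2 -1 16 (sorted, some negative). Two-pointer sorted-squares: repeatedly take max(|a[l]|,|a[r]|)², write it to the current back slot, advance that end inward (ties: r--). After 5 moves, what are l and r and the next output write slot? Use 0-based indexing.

[0,11] |-19|>|16| out[11]=361 → l++
[1,11] |-18|>|16| out[10]=324 → l++
[2,11] |-17|>|16| out[9]=289 → l++
[3,11] |-15|<=|16| out[8]=256 → r--
[3,10] |-15|>|-1| out[7]=225 → l++

l=4, r=10, next write slot=6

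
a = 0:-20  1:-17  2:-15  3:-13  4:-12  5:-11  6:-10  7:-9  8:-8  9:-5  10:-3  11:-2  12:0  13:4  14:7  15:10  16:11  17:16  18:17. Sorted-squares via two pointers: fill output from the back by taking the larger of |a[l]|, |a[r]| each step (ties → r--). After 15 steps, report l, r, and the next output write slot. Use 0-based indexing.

[0,18] |-20|>|17| out[18]=400 → l++
[1,18] |-17|<=|17| out[17]=289 → r--
[1,17] |-17|>|16| out[16]=289 → l++
[2,17] |-15|<=|16| out[15]=256 → r--
[2,16] |-15|>|11| out[14]=225 → l++
[3,16] |-13|>|11| out[13]=169 → l++
[4,16] |-12|>|11| out[12]=144 → l++
[5,16] |-11|<=|11| out[11]=121 → r--
[5,15] |-11|>|10| out[10]=121 → l++
[6,15] |-10|<=|10| out[9]=100 → r--
[6,14] |-10|>|7| out[8]=100 → l++
[7,14] |-9|>|7| out[7]=81 → l++
[8,14] |-8|>|7| out[6]=64 → l++
[9,14] |-5|<=|7| out[5]=49 → r--
[9,13] |-5|>|4| out[4]=25 → l++

l=10, r=13, next write slot=3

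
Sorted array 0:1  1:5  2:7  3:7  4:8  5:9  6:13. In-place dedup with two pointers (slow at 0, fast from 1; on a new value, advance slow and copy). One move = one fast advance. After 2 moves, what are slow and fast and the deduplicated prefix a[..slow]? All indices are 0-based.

slow=2, fast=3, prefix=[1, 5, 7]

(s=0,f=1) a[fast]=5≠a[slow]=1 write a[1]=5 → slow++,fast++
(s=1,f=2) a[fast]=7≠a[slow]=5 write a[2]=7 → slow++,fast++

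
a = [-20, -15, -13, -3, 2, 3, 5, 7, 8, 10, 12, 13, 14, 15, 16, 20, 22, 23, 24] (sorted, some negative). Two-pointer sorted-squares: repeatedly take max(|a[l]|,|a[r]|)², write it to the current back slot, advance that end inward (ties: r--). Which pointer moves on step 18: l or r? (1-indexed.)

[1,19] |-20|<=|24| out[19]=576 → r--
[1,18] |-20|<=|23| out[18]=529 → r--
[1,17] |-20|<=|22| out[17]=484 → r--
[1,16] |-20|<=|20| out[16]=400 → r--
[1,15] |-20|>|16| out[15]=400 → l++
[2,15] |-15|<=|16| out[14]=256 → r--
[2,14] |-15|<=|15| out[13]=225 → r--
[2,13] |-15|>|14| out[12]=225 → l++
[3,13] |-13|<=|14| out[11]=196 → r--
[3,12] |-13|<=|13| out[10]=169 → r--
[3,11] |-13|>|12| out[9]=169 → l++
[4,11] |-3|<=|12| out[8]=144 → r--
[4,10] |-3|<=|10| out[7]=100 → r--
[4,9] |-3|<=|8| out[6]=64 → r--
[4,8] |-3|<=|7| out[5]=49 → r--
[4,7] |-3|<=|5| out[4]=25 → r--
[4,6] |-3|<=|3| out[3]=9 → r--
[4,5] |-3|>|2| out[2]=9 → l++

l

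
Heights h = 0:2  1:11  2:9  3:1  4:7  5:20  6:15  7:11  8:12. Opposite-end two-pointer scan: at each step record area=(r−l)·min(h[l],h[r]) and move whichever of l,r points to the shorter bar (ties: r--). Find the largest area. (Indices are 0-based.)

max area = 77

[0,8] min(2,12)*8=16 best=16 * → l++
[1,8] min(11,12)*7=77 best=77 * → l++
[2,8] min(9,12)*6=54 best=77 → l++
[3,8] min(1,12)*5=5 best=77 → l++
[4,8] min(7,12)*4=28 best=77 → l++
[5,8] min(20,12)*3=36 best=77 → r--
[5,7] min(20,11)*2=22 best=77 → r--
[5,6] min(20,15)*1=15 best=77 → r--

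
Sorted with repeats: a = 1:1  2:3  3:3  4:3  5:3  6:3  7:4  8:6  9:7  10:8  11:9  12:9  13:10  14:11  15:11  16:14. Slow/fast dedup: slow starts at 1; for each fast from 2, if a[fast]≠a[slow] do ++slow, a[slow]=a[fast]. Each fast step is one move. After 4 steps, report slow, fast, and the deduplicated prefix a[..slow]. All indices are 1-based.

(s=1,f=2) a[fast]=3≠a[slow]=1 write a[2]=3 → slow++,fast++
(s=2,f=3) a[fast]=3=a[slow] dup → fast++
(s=2,f=4) a[fast]=3=a[slow] dup → fast++
(s=2,f=5) a[fast]=3=a[slow] dup → fast++

slow=2, fast=6, prefix=[1, 3]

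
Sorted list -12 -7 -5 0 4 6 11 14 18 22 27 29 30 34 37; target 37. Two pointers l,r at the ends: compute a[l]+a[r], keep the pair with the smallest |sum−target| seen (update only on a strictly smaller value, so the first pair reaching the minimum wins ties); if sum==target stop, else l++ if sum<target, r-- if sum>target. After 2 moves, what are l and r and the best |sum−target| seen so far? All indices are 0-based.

[0,14] -12+37=25 d=12 * → l++
[1,14] -7+37=30 d=7 * → l++

l=2, r=14, best |Δ|=7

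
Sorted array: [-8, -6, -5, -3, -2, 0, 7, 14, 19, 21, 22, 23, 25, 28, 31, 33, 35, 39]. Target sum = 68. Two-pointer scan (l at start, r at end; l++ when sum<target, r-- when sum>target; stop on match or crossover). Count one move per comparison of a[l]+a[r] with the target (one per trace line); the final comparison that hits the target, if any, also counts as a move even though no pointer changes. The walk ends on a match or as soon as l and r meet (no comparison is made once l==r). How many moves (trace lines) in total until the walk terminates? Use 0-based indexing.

17 moves

l=0 r=17: -8+39=31 <68, l++
l=1 r=17: -6+39=33 <68, l++
l=2 r=17: -5+39=34 <68, l++
l=3 r=17: -3+39=36 <68, l++
l=4 r=17: -2+39=37 <68, l++
l=5 r=17: 0+39=39 <68, l++
l=6 r=17: 7+39=46 <68, l++
l=7 r=17: 14+39=53 <68, l++
l=8 r=17: 19+39=58 <68, l++
l=9 r=17: 21+39=60 <68, l++
l=10 r=17: 22+39=61 <68, l++
l=11 r=17: 23+39=62 <68, l++
l=12 r=17: 25+39=64 <68, l++
l=13 r=17: 28+39=67 <68, l++
l=14 r=17: 31+39=70 >68, r--
l=14 r=16: 31+35=66 <68, l++
l=15 r=16: 33+35=68, found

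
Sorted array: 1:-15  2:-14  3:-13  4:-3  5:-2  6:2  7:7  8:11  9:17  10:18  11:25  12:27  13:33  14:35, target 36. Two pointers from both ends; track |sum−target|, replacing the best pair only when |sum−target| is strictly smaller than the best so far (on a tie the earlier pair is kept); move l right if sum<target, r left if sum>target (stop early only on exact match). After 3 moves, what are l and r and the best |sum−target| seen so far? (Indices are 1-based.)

[1,14] -15+35=20 d=16 * → l++
[2,14] -14+35=21 d=15 * → l++
[3,14] -13+35=22 d=14 * → l++

l=4, r=14, best |Δ|=14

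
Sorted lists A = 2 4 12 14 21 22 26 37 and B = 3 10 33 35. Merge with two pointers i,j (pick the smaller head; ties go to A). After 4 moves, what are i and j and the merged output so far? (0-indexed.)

i=0 j=0: A[i]=2<=B[j]=3 take 2, i++
i=1 j=0: A[i]=4>B[j]=3 take 3, j++
i=1 j=1: A[i]=4<=B[j]=10 take 4, i++
i=2 j=1: A[i]=12>B[j]=10 take 10, j++

i=2, j=2, merged so far=[2, 3, 4, 10]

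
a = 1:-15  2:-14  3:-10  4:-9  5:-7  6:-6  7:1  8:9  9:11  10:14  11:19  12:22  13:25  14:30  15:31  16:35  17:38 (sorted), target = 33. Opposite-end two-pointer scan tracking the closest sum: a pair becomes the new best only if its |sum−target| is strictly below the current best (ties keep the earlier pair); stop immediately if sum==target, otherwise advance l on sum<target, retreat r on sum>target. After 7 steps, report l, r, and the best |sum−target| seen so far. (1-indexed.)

[1,17] -15+38=23 d=10 * → l++
[2,17] -14+38=24 d=9 * → l++
[3,17] -10+38=28 d=5 * → l++
[4,17] -9+38=29 d=4 * → l++
[5,17] -7+38=31 d=2 * → l++
[6,17] -6+38=32 d=1 * → l++
[7,17] 1+38=39 d=6 → r--

l=7, r=16, best |Δ|=1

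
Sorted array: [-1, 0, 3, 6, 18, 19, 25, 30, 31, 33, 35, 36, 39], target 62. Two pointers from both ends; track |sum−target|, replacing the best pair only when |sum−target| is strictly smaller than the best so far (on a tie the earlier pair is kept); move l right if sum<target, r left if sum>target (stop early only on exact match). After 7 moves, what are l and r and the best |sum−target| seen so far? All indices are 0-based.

l=6, r=11, best |Δ|=2

l=0 r=12: -1+39=38 d=24 *, l++
l=1 r=12: 0+39=39 d=23 *, l++
l=2 r=12: 3+39=42 d=20 *, l++
l=3 r=12: 6+39=45 d=17 *, l++
l=4 r=12: 18+39=57 d=5 *, l++
l=5 r=12: 19+39=58 d=4 *, l++
l=6 r=12: 25+39=64 d=2 *, r--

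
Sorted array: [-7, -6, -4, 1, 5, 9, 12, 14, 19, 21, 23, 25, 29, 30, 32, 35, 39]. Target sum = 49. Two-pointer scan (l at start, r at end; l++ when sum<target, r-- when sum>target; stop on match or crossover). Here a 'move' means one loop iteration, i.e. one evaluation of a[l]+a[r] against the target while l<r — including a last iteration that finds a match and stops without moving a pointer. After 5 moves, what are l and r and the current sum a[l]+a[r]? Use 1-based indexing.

l=1 r=17: -7+39=32 <49, l++
l=2 r=17: -6+39=33 <49, l++
l=3 r=17: -4+39=35 <49, l++
l=4 r=17: 1+39=40 <49, l++
l=5 r=17: 5+39=44 <49, l++

l=6, r=17, sum=48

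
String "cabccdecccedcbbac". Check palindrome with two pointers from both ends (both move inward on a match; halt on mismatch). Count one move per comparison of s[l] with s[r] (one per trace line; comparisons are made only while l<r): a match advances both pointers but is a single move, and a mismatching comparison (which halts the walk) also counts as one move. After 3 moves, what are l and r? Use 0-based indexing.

[0,16] 'c'=='c' → l++,r--
[1,15] 'a'=='a' → l++,r--
[2,14] 'b'=='b' → l++,r--

l=3, r=13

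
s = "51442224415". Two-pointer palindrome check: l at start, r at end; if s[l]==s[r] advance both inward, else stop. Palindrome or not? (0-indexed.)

l=0 r=10: '5'=='5', l++,r--
l=1 r=9: '1'=='1', l++,r--
l=2 r=8: '4'=='4', l++,r--
l=3 r=7: '4'=='4', l++,r--
l=4 r=6: '2'=='2', l++,r--

palindrome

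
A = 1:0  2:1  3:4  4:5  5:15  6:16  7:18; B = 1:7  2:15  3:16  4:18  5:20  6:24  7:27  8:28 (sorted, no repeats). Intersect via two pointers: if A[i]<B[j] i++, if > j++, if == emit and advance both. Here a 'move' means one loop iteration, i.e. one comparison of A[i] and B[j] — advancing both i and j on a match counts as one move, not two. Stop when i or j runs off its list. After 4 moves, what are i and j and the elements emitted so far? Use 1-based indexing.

i=5, j=1, emitted=[]

i=1 j=1: 0<7, i++
i=2 j=1: 1<7, i++
i=3 j=1: 4<7, i++
i=4 j=1: 5<7, i++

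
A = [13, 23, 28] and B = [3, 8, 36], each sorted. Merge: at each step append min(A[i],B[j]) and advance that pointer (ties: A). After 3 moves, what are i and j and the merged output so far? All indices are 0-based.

i=1, j=2, merged so far=[3, 8, 13]

[i=0,j=0] A[i]=13>B[j]=3 take 3 → j++
[i=0,j=1] A[i]=13>B[j]=8 take 8 → j++
[i=0,j=2] A[i]=13<=B[j]=36 take 13 → i++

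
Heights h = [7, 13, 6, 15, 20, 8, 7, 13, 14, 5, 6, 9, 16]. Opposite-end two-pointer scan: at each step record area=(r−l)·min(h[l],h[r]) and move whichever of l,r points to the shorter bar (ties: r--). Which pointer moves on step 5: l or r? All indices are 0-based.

r

l=0 r=12: min(7,16)*12=84 best=84 *, l++
l=1 r=12: min(13,16)*11=143 best=143 *, l++
l=2 r=12: min(6,16)*10=60 best=143, l++
l=3 r=12: min(15,16)*9=135 best=143, l++
l=4 r=12: min(20,16)*8=128 best=143, r--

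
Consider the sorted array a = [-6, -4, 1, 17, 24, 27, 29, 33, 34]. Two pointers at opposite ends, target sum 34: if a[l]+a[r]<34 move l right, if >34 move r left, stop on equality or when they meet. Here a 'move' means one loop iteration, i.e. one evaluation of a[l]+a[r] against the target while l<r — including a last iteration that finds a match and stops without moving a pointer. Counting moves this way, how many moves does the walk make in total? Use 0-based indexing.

4 moves

l=0 r=8: -6+34=28 <34, l++
l=1 r=8: -4+34=30 <34, l++
l=2 r=8: 1+34=35 >34, r--
l=2 r=7: 1+33=34, found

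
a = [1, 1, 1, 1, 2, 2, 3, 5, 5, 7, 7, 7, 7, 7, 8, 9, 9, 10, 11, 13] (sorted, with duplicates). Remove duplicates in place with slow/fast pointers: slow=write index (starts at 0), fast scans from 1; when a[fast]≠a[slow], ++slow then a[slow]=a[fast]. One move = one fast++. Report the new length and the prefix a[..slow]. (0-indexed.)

slow=0 fast=1: a[fast]=1=a[slow] dup, fast++
slow=0 fast=2: a[fast]=1=a[slow] dup, fast++
slow=0 fast=3: a[fast]=1=a[slow] dup, fast++
slow=0 fast=4: a[fast]=2≠a[slow]=1 write a[1]=2, slow++,fast++
slow=1 fast=5: a[fast]=2=a[slow] dup, fast++
slow=1 fast=6: a[fast]=3≠a[slow]=2 write a[2]=3, slow++,fast++
slow=2 fast=7: a[fast]=5≠a[slow]=3 write a[3]=5, slow++,fast++
slow=3 fast=8: a[fast]=5=a[slow] dup, fast++
slow=3 fast=9: a[fast]=7≠a[slow]=5 write a[4]=7, slow++,fast++
slow=4 fast=10: a[fast]=7=a[slow] dup, fast++
slow=4 fast=11: a[fast]=7=a[slow] dup, fast++
slow=4 fast=12: a[fast]=7=a[slow] dup, fast++
slow=4 fast=13: a[fast]=7=a[slow] dup, fast++
slow=4 fast=14: a[fast]=8≠a[slow]=7 write a[5]=8, slow++,fast++
slow=5 fast=15: a[fast]=9≠a[slow]=8 write a[6]=9, slow++,fast++
slow=6 fast=16: a[fast]=9=a[slow] dup, fast++
slow=6 fast=17: a[fast]=10≠a[slow]=9 write a[7]=10, slow++,fast++
slow=7 fast=18: a[fast]=11≠a[slow]=10 write a[8]=11, slow++,fast++
slow=8 fast=19: a[fast]=13≠a[slow]=11 write a[9]=13, slow++,fast++

length 10; prefix = [1, 2, 3, 5, 7, 8, 9, 10, 11, 13]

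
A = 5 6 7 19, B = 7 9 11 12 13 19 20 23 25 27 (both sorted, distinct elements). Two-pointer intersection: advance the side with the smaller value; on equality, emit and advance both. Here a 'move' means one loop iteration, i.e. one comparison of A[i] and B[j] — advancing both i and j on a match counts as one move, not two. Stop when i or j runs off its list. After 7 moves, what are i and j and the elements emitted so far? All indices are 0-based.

i=3, j=5, emitted=[7]

[i=0,j=0] 5<7 → i++
[i=1,j=0] 6<7 → i++
[i=2,j=0] 7==7 emit → i++,j++
[i=3,j=1] 19>9 → j++
[i=3,j=2] 19>11 → j++
[i=3,j=3] 19>12 → j++
[i=3,j=4] 19>13 → j++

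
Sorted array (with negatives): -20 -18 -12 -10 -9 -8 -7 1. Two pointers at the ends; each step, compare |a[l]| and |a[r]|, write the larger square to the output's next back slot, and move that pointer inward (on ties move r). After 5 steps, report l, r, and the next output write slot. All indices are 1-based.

l=6, r=8, next write slot=3

l=1 r=8: |-20|>|1| out[8]=400, l++
l=2 r=8: |-18|>|1| out[7]=324, l++
l=3 r=8: |-12|>|1| out[6]=144, l++
l=4 r=8: |-10|>|1| out[5]=100, l++
l=5 r=8: |-9|>|1| out[4]=81, l++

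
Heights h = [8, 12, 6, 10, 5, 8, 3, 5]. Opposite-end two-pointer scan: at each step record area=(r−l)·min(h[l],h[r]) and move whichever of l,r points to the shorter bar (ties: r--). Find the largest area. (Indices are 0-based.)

[0,7] min(8,5)*7=35 best=35 * → r--
[0,6] min(8,3)*6=18 best=35 → r--
[0,5] min(8,8)*5=40 best=40 * → r--
[0,4] min(8,5)*4=20 best=40 → r--
[0,3] min(8,10)*3=24 best=40 → l++
[1,3] min(12,10)*2=20 best=40 → r--
[1,2] min(12,6)*1=6 best=40 → r--

max area = 40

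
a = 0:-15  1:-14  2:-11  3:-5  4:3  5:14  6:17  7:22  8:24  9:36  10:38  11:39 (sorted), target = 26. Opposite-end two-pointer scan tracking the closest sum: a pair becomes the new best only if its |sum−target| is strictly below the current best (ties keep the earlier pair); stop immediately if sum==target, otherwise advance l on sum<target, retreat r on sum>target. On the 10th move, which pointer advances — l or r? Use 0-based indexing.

r

[0,11] -15+39=24 d=2 * → l++
[1,11] -14+39=25 d=1 * → l++
[2,11] -11+39=28 d=2 → r--
[2,10] -11+38=27 d=1 → r--
[2,9] -11+36=25 d=1 → l++
[3,9] -5+36=31 d=5 → r--
[3,8] -5+24=19 d=7 → l++
[4,8] 3+24=27 d=1 → r--
[4,7] 3+22=25 d=1 → l++
[5,7] 14+22=36 d=10 → r--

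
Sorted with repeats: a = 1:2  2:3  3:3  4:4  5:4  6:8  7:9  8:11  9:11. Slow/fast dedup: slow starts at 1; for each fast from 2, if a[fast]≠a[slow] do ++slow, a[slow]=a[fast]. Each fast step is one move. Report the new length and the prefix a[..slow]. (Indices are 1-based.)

(s=1,f=2) a[fast]=3≠a[slow]=2 write a[2]=3 → slow++,fast++
(s=2,f=3) a[fast]=3=a[slow] dup → fast++
(s=2,f=4) a[fast]=4≠a[slow]=3 write a[3]=4 → slow++,fast++
(s=3,f=5) a[fast]=4=a[slow] dup → fast++
(s=3,f=6) a[fast]=8≠a[slow]=4 write a[4]=8 → slow++,fast++
(s=4,f=7) a[fast]=9≠a[slow]=8 write a[5]=9 → slow++,fast++
(s=5,f=8) a[fast]=11≠a[slow]=9 write a[6]=11 → slow++,fast++
(s=6,f=9) a[fast]=11=a[slow] dup → fast++

length 6; prefix = [2, 3, 4, 8, 9, 11]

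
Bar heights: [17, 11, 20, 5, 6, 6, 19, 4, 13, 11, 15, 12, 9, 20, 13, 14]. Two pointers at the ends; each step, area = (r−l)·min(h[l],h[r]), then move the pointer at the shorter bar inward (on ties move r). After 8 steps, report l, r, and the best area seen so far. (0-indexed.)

[0,15] min(17,14)*15=210 best=210 * → r--
[0,14] min(17,13)*14=182 best=210 → r--
[0,13] min(17,20)*13=221 best=221 * → l++
[1,13] min(11,20)*12=132 best=221 → l++
[2,13] min(20,20)*11=220 best=221 → r--
[2,12] min(20,9)*10=90 best=221 → r--
[2,11] min(20,12)*9=108 best=221 → r--
[2,10] min(20,15)*8=120 best=221 → r--

l=2, r=9, best area=221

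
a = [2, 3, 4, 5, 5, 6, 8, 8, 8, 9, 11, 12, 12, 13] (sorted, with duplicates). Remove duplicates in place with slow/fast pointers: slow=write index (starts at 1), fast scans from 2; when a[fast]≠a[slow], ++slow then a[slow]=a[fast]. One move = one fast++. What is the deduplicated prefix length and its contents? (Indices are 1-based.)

(s=1,f=2) a[fast]=3≠a[slow]=2 write a[2]=3 → slow++,fast++
(s=2,f=3) a[fast]=4≠a[slow]=3 write a[3]=4 → slow++,fast++
(s=3,f=4) a[fast]=5≠a[slow]=4 write a[4]=5 → slow++,fast++
(s=4,f=5) a[fast]=5=a[slow] dup → fast++
(s=4,f=6) a[fast]=6≠a[slow]=5 write a[5]=6 → slow++,fast++
(s=5,f=7) a[fast]=8≠a[slow]=6 write a[6]=8 → slow++,fast++
(s=6,f=8) a[fast]=8=a[slow] dup → fast++
(s=6,f=9) a[fast]=8=a[slow] dup → fast++
(s=6,f=10) a[fast]=9≠a[slow]=8 write a[7]=9 → slow++,fast++
(s=7,f=11) a[fast]=11≠a[slow]=9 write a[8]=11 → slow++,fast++
(s=8,f=12) a[fast]=12≠a[slow]=11 write a[9]=12 → slow++,fast++
(s=9,f=13) a[fast]=12=a[slow] dup → fast++
(s=9,f=14) a[fast]=13≠a[slow]=12 write a[10]=13 → slow++,fast++

length 10; prefix = [2, 3, 4, 5, 6, 8, 9, 11, 12, 13]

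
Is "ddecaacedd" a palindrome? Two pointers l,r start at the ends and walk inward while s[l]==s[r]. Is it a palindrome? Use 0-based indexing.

l=0 r=9: 'd'=='d', l++,r--
l=1 r=8: 'd'=='d', l++,r--
l=2 r=7: 'e'=='e', l++,r--
l=3 r=6: 'c'=='c', l++,r--
l=4 r=5: 'a'=='a', l++,r--

palindrome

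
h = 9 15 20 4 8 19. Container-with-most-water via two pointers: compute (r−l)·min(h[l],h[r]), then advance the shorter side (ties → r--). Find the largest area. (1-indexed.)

max area = 60

[1,6] min(9,19)*5=45 best=45 * → l++
[2,6] min(15,19)*4=60 best=60 * → l++
[3,6] min(20,19)*3=57 best=60 → r--
[3,5] min(20,8)*2=16 best=60 → r--
[3,4] min(20,4)*1=4 best=60 → r--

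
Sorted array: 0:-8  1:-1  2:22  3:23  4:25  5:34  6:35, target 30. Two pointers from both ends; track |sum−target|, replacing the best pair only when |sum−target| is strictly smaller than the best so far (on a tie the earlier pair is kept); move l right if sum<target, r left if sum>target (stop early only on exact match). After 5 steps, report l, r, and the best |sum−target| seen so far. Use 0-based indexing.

[0,6] -8+35=27 d=3 * → l++
[1,6] -1+35=34 d=4 → r--
[1,5] -1+34=33 d=3 → r--
[1,4] -1+25=24 d=6 → l++
[2,4] 22+25=47 d=17 → r--

l=2, r=3, best |Δ|=3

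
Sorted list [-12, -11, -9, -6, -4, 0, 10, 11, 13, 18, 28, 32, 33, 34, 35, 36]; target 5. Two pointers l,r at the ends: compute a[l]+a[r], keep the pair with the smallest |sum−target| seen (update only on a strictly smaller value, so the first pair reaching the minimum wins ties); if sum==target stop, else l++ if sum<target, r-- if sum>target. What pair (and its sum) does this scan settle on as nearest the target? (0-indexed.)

pair (-6, 11) with sum 5 (|Δ|=0)

l=0 r=15: -12+36=24 d=19 *, r--
l=0 r=14: -12+35=23 d=18 *, r--
l=0 r=13: -12+34=22 d=17 *, r--
l=0 r=12: -12+33=21 d=16 *, r--
l=0 r=11: -12+32=20 d=15 *, r--
l=0 r=10: -12+28=16 d=11 *, r--
l=0 r=9: -12+18=6 d=1 *, r--
l=0 r=8: -12+13=1 d=4, l++
l=1 r=8: -11+13=2 d=3, l++
l=2 r=8: -9+13=4 d=1, l++
l=3 r=8: -6+13=7 d=2, r--
l=3 r=7: -6+11=5 d=0 *, stop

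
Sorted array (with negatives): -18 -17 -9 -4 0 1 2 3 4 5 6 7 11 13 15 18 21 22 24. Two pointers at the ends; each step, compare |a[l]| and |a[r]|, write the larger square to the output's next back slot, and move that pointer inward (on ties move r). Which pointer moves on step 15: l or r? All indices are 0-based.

l

[0,18] |-18|<=|24| out[18]=576 → r--
[0,17] |-18|<=|22| out[17]=484 → r--
[0,16] |-18|<=|21| out[16]=441 → r--
[0,15] |-18|<=|18| out[15]=324 → r--
[0,14] |-18|>|15| out[14]=324 → l++
[1,14] |-17|>|15| out[13]=289 → l++
[2,14] |-9|<=|15| out[12]=225 → r--
[2,13] |-9|<=|13| out[11]=169 → r--
[2,12] |-9|<=|11| out[10]=121 → r--
[2,11] |-9|>|7| out[9]=81 → l++
[3,11] |-4|<=|7| out[8]=49 → r--
[3,10] |-4|<=|6| out[7]=36 → r--
[3,9] |-4|<=|5| out[6]=25 → r--
[3,8] |-4|<=|4| out[5]=16 → r--
[3,7] |-4|>|3| out[4]=16 → l++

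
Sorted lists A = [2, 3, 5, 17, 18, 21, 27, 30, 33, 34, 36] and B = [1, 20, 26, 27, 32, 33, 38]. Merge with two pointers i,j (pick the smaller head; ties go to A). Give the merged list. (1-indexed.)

[1, 2, 3, 5, 17, 18, 20, 21, 26, 27, 27, 30, 32, 33, 33, 34, 36, 38]

[i=1,j=1] A[i]=2>B[j]=1 take 1 → j++
[i=1,j=2] A[i]=2<=B[j]=20 take 2 → i++
[i=2,j=2] A[i]=3<=B[j]=20 take 3 → i++
[i=3,j=2] A[i]=5<=B[j]=20 take 5 → i++
[i=4,j=2] A[i]=17<=B[j]=20 take 17 → i++
[i=5,j=2] A[i]=18<=B[j]=20 take 18 → i++
[i=6,j=2] A[i]=21>B[j]=20 take 20 → j++
[i=6,j=3] A[i]=21<=B[j]=26 take 21 → i++
[i=7,j=3] A[i]=27>B[j]=26 take 26 → j++
[i=7,j=4] A[i]=27<=B[j]=27 take 27 → i++
[i=8,j=4] A[i]=30>B[j]=27 take 27 → j++
[i=8,j=5] A[i]=30<=B[j]=32 take 30 → i++
[i=9,j=5] A[i]=33>B[j]=32 take 32 → j++
[i=9,j=6] A[i]=33<=B[j]=33 take 33 → i++
[i=10,j=6] A[i]=34>B[j]=33 take 33 → j++
[i=10,j=7] A[i]=34<=B[j]=38 take 34 → i++
[i=11,j=7] A[i]=36<=B[j]=38 take 36 → i++
[i=12,j=7] A done, take B[j]=38 → j++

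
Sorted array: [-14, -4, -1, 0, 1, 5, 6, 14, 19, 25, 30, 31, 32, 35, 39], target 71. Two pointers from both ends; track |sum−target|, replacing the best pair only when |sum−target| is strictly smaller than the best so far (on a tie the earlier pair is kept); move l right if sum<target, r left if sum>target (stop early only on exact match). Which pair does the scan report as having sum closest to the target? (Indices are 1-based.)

[1,15] -14+39=25 d=46 * → l++
[2,15] -4+39=35 d=36 * → l++
[3,15] -1+39=38 d=33 * → l++
[4,15] 0+39=39 d=32 * → l++
[5,15] 1+39=40 d=31 * → l++
[6,15] 5+39=44 d=27 * → l++
[7,15] 6+39=45 d=26 * → l++
[8,15] 14+39=53 d=18 * → l++
[9,15] 19+39=58 d=13 * → l++
[10,15] 25+39=64 d=7 * → l++
[11,15] 30+39=69 d=2 * → l++
[12,15] 31+39=70 d=1 * → l++
[13,15] 32+39=71 d=0 * → stop

pair (32, 39) with sum 71 (|Δ|=0)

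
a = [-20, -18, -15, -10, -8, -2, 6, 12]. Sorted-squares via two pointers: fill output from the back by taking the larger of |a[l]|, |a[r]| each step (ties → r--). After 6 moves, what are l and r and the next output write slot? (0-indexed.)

[0,7] |-20|>|12| out[7]=400 → l++
[1,7] |-18|>|12| out[6]=324 → l++
[2,7] |-15|>|12| out[5]=225 → l++
[3,7] |-10|<=|12| out[4]=144 → r--
[3,6] |-10|>|6| out[3]=100 → l++
[4,6] |-8|>|6| out[2]=64 → l++

l=5, r=6, next write slot=1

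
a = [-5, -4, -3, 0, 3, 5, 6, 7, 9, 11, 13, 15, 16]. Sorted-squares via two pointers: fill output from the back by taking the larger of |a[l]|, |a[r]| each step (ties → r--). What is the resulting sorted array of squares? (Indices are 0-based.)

[0, 9, 9, 16, 25, 25, 36, 49, 81, 121, 169, 225, 256]

l=0 r=12: |-5|<=|16| out[12]=256, r--
l=0 r=11: |-5|<=|15| out[11]=225, r--
l=0 r=10: |-5|<=|13| out[10]=169, r--
l=0 r=9: |-5|<=|11| out[9]=121, r--
l=0 r=8: |-5|<=|9| out[8]=81, r--
l=0 r=7: |-5|<=|7| out[7]=49, r--
l=0 r=6: |-5|<=|6| out[6]=36, r--
l=0 r=5: |-5|<=|5| out[5]=25, r--
l=0 r=4: |-5|>|3| out[4]=25, l++
l=1 r=4: |-4|>|3| out[3]=16, l++
l=2 r=4: |-3|<=|3| out[2]=9, r--
l=2 r=3: |-3|>|0| out[1]=9, l++
l=3 r=3: |0|<=|0| out[0]=0, r--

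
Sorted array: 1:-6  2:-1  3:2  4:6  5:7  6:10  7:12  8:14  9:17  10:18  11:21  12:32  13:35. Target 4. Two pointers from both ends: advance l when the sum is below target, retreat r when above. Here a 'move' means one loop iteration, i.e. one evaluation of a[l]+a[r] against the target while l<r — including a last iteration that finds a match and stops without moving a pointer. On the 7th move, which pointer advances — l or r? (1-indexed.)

[1,13] -6+35=29 >4 → r--
[1,12] -6+32=26 >4 → r--
[1,11] -6+21=15 >4 → r--
[1,10] -6+18=12 >4 → r--
[1,9] -6+17=11 >4 → r--
[1,8] -6+14=8 >4 → r--
[1,7] -6+12=6 >4 → r--

r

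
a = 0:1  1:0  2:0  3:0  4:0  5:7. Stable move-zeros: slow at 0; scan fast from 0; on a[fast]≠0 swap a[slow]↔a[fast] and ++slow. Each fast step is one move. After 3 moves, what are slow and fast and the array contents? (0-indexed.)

slow=1, fast=3, a=[1, 0, 0, 0, 0, 7]

(s=0,f=0) a[fast]=1≠0 swap→a[0]=1 → slow++,fast++
(s=1,f=1) a[fast]=0 → fast++
(s=1,f=2) a[fast]=0 → fast++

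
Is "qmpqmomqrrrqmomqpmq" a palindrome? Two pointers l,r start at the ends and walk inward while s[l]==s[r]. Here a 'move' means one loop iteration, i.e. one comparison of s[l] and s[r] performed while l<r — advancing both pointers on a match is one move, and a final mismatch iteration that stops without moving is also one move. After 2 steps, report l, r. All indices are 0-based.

l=2, r=16

[0,18] 'q'=='q' → l++,r--
[1,17] 'm'=='m' → l++,r--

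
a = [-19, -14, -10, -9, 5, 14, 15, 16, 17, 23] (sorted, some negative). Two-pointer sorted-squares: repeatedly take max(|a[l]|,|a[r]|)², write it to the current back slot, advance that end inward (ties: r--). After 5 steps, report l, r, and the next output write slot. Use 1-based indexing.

l=2, r=6, next write slot=5

[1,10] |-19|<=|23| out[10]=529 → r--
[1,9] |-19|>|17| out[9]=361 → l++
[2,9] |-14|<=|17| out[8]=289 → r--
[2,8] |-14|<=|16| out[7]=256 → r--
[2,7] |-14|<=|15| out[6]=225 → r--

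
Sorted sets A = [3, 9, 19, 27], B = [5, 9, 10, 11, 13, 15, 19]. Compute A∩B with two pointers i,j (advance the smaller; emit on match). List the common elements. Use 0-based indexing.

intersection = [9, 19]

i=0 j=0: 3<5, i++
i=1 j=0: 9>5, j++
i=1 j=1: 9==9 emit, i++,j++
i=2 j=2: 19>10, j++
i=2 j=3: 19>11, j++
i=2 j=4: 19>13, j++
i=2 j=5: 19>15, j++
i=2 j=6: 19==19 emit, i++,j++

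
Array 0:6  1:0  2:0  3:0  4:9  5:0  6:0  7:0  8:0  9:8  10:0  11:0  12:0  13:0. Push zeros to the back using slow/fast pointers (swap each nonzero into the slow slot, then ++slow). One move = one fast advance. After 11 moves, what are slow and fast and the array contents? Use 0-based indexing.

slow=0 fast=0: a[fast]=6≠0 swap→a[0]=6, slow++,fast++
slow=1 fast=1: a[fast]=0, fast++
slow=1 fast=2: a[fast]=0, fast++
slow=1 fast=3: a[fast]=0, fast++
slow=1 fast=4: a[fast]=9≠0 swap→a[1]=9, slow++,fast++
slow=2 fast=5: a[fast]=0, fast++
slow=2 fast=6: a[fast]=0, fast++
slow=2 fast=7: a[fast]=0, fast++
slow=2 fast=8: a[fast]=0, fast++
slow=2 fast=9: a[fast]=8≠0 swap→a[2]=8, slow++,fast++
slow=3 fast=10: a[fast]=0, fast++

slow=3, fast=11, a=[6, 9, 8, 0, 0, 0, 0, 0, 0, 0, 0, 0, 0, 0]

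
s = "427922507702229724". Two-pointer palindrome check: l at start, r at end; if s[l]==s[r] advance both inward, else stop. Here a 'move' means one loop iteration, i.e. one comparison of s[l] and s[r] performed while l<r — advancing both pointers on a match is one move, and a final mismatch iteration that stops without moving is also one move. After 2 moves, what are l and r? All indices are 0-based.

l=0 r=17: '4'=='4', l++,r--
l=1 r=16: '2'=='2', l++,r--

l=2, r=15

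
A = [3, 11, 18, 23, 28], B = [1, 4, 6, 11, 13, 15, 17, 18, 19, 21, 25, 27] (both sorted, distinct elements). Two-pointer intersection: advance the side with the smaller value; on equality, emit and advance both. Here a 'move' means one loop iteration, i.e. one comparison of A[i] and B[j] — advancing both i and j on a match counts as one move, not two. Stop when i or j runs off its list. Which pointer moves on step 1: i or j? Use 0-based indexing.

j

[i=0,j=0] 3>1 → j++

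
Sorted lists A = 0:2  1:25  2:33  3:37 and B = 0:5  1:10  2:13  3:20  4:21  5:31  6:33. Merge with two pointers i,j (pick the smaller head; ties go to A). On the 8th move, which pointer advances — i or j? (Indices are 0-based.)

[i=0,j=0] A[i]=2<=B[j]=5 take 2 → i++
[i=1,j=0] A[i]=25>B[j]=5 take 5 → j++
[i=1,j=1] A[i]=25>B[j]=10 take 10 → j++
[i=1,j=2] A[i]=25>B[j]=13 take 13 → j++
[i=1,j=3] A[i]=25>B[j]=20 take 20 → j++
[i=1,j=4] A[i]=25>B[j]=21 take 21 → j++
[i=1,j=5] A[i]=25<=B[j]=31 take 25 → i++
[i=2,j=5] A[i]=33>B[j]=31 take 31 → j++

j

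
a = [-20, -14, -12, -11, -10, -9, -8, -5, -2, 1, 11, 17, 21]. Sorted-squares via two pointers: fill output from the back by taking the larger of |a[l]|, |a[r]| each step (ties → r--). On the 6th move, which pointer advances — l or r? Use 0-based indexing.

r

l=0 r=12: |-20|<=|21| out[12]=441, r--
l=0 r=11: |-20|>|17| out[11]=400, l++
l=1 r=11: |-14|<=|17| out[10]=289, r--
l=1 r=10: |-14|>|11| out[9]=196, l++
l=2 r=10: |-12|>|11| out[8]=144, l++
l=3 r=10: |-11|<=|11| out[7]=121, r--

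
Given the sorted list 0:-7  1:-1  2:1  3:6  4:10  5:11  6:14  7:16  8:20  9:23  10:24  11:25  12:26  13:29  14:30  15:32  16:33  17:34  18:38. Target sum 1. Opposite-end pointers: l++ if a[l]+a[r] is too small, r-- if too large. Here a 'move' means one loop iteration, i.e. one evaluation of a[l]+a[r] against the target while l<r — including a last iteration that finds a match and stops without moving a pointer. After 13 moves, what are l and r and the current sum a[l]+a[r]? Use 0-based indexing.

[0,18] -7+38=31 >1 → r--
[0,17] -7+34=27 >1 → r--
[0,16] -7+33=26 >1 → r--
[0,15] -7+32=25 >1 → r--
[0,14] -7+30=23 >1 → r--
[0,13] -7+29=22 >1 → r--
[0,12] -7+26=19 >1 → r--
[0,11] -7+25=18 >1 → r--
[0,10] -7+24=17 >1 → r--
[0,9] -7+23=16 >1 → r--
[0,8] -7+20=13 >1 → r--
[0,7] -7+16=9 >1 → r--
[0,6] -7+14=7 >1 → r--

l=0, r=5, sum=4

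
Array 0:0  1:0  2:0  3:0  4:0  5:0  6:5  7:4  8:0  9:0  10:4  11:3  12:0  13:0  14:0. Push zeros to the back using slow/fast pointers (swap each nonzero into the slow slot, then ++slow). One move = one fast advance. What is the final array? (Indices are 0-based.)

slow=0 fast=0: a[fast]=0, fast++
slow=0 fast=1: a[fast]=0, fast++
slow=0 fast=2: a[fast]=0, fast++
slow=0 fast=3: a[fast]=0, fast++
slow=0 fast=4: a[fast]=0, fast++
slow=0 fast=5: a[fast]=0, fast++
slow=0 fast=6: a[fast]=5≠0 swap→a[0]=5, slow++,fast++
slow=1 fast=7: a[fast]=4≠0 swap→a[1]=4, slow++,fast++
slow=2 fast=8: a[fast]=0, fast++
slow=2 fast=9: a[fast]=0, fast++
slow=2 fast=10: a[fast]=4≠0 swap→a[2]=4, slow++,fast++
slow=3 fast=11: a[fast]=3≠0 swap→a[3]=3, slow++,fast++
slow=4 fast=12: a[fast]=0, fast++
slow=4 fast=13: a[fast]=0, fast++
slow=4 fast=14: a[fast]=0, fast++

[5, 4, 4, 3, 0, 0, 0, 0, 0, 0, 0, 0, 0, 0, 0]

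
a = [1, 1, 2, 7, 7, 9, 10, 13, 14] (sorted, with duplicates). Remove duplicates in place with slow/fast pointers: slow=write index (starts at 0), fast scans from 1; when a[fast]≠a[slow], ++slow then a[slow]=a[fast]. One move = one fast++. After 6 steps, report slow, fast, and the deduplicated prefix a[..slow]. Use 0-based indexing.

slow=4, fast=7, prefix=[1, 2, 7, 9, 10]

(s=0,f=1) a[fast]=1=a[slow] dup → fast++
(s=0,f=2) a[fast]=2≠a[slow]=1 write a[1]=2 → slow++,fast++
(s=1,f=3) a[fast]=7≠a[slow]=2 write a[2]=7 → slow++,fast++
(s=2,f=4) a[fast]=7=a[slow] dup → fast++
(s=2,f=5) a[fast]=9≠a[slow]=7 write a[3]=9 → slow++,fast++
(s=3,f=6) a[fast]=10≠a[slow]=9 write a[4]=10 → slow++,fast++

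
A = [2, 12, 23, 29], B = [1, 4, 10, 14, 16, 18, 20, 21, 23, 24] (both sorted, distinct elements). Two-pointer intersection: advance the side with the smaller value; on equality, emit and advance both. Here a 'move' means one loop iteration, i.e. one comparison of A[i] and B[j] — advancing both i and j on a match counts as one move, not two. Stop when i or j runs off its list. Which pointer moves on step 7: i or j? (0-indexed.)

j

[i=0,j=0] 2>1 → j++
[i=0,j=1] 2<4 → i++
[i=1,j=1] 12>4 → j++
[i=1,j=2] 12>10 → j++
[i=1,j=3] 12<14 → i++
[i=2,j=3] 23>14 → j++
[i=2,j=4] 23>16 → j++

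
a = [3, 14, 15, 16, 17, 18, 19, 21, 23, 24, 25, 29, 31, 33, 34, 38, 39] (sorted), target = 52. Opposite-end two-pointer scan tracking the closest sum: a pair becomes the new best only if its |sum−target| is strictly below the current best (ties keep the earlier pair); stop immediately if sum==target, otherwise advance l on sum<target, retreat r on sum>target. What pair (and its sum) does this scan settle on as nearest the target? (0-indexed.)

[0,16] 3+39=42 d=10 * → l++
[1,16] 14+39=53 d=1 * → r--
[1,15] 14+38=52 d=0 * → stop

pair (14, 38) with sum 52 (|Δ|=0)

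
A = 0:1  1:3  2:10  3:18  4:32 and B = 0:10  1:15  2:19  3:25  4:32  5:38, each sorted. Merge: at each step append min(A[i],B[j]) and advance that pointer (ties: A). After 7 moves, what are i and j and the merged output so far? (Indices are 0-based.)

i=4, j=3, merged so far=[1, 3, 10, 10, 15, 18, 19]

[i=0,j=0] A[i]=1<=B[j]=10 take 1 → i++
[i=1,j=0] A[i]=3<=B[j]=10 take 3 → i++
[i=2,j=0] A[i]=10<=B[j]=10 take 10 → i++
[i=3,j=0] A[i]=18>B[j]=10 take 10 → j++
[i=3,j=1] A[i]=18>B[j]=15 take 15 → j++
[i=3,j=2] A[i]=18<=B[j]=19 take 18 → i++
[i=4,j=2] A[i]=32>B[j]=19 take 19 → j++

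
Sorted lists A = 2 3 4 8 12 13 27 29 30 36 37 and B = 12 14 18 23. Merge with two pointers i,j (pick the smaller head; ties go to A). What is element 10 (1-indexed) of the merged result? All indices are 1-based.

[i=1,j=1] A[i]=2<=B[j]=12 take 2 → i++
[i=2,j=1] A[i]=3<=B[j]=12 take 3 → i++
[i=3,j=1] A[i]=4<=B[j]=12 take 4 → i++
[i=4,j=1] A[i]=8<=B[j]=12 take 8 → i++
[i=5,j=1] A[i]=12<=B[j]=12 take 12 → i++
[i=6,j=1] A[i]=13>B[j]=12 take 12 → j++
[i=6,j=2] A[i]=13<=B[j]=14 take 13 → i++
[i=7,j=2] A[i]=27>B[j]=14 take 14 → j++
[i=7,j=3] A[i]=27>B[j]=18 take 18 → j++
[i=7,j=4] A[i]=27>B[j]=23 take 23 → j++
[i=7,j=5] B done, take A[i]=27 → i++
[i=8,j=5] B done, take A[i]=29 → i++
[i=9,j=5] B done, take A[i]=30 → i++
[i=10,j=5] B done, take A[i]=36 → i++
[i=11,j=5] B done, take A[i]=37 → i++

merged[10] = 23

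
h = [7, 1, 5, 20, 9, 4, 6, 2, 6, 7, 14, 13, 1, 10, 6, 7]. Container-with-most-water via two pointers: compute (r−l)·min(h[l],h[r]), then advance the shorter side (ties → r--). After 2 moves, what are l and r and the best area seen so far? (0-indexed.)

[0,15] min(7,7)*15=105 best=105 * → r--
[0,14] min(7,6)*14=84 best=105 → r--

l=0, r=13, best area=105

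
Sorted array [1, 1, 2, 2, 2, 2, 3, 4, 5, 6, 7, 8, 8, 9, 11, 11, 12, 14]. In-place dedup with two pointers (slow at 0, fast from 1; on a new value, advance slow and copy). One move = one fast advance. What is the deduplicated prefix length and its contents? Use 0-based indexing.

slow=0 fast=1: a[fast]=1=a[slow] dup, fast++
slow=0 fast=2: a[fast]=2≠a[slow]=1 write a[1]=2, slow++,fast++
slow=1 fast=3: a[fast]=2=a[slow] dup, fast++
slow=1 fast=4: a[fast]=2=a[slow] dup, fast++
slow=1 fast=5: a[fast]=2=a[slow] dup, fast++
slow=1 fast=6: a[fast]=3≠a[slow]=2 write a[2]=3, slow++,fast++
slow=2 fast=7: a[fast]=4≠a[slow]=3 write a[3]=4, slow++,fast++
slow=3 fast=8: a[fast]=5≠a[slow]=4 write a[4]=5, slow++,fast++
slow=4 fast=9: a[fast]=6≠a[slow]=5 write a[5]=6, slow++,fast++
slow=5 fast=10: a[fast]=7≠a[slow]=6 write a[6]=7, slow++,fast++
slow=6 fast=11: a[fast]=8≠a[slow]=7 write a[7]=8, slow++,fast++
slow=7 fast=12: a[fast]=8=a[slow] dup, fast++
slow=7 fast=13: a[fast]=9≠a[slow]=8 write a[8]=9, slow++,fast++
slow=8 fast=14: a[fast]=11≠a[slow]=9 write a[9]=11, slow++,fast++
slow=9 fast=15: a[fast]=11=a[slow] dup, fast++
slow=9 fast=16: a[fast]=12≠a[slow]=11 write a[10]=12, slow++,fast++
slow=10 fast=17: a[fast]=14≠a[slow]=12 write a[11]=14, slow++,fast++

length 12; prefix = [1, 2, 3, 4, 5, 6, 7, 8, 9, 11, 12, 14]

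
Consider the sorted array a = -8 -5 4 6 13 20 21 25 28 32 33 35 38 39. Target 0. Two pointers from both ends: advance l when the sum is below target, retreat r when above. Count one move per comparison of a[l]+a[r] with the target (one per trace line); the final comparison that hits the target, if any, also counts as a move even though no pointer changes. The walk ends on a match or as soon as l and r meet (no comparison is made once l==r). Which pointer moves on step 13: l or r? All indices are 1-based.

l

[1,14] -8+39=31 >0 → r--
[1,13] -8+38=30 >0 → r--
[1,12] -8+35=27 >0 → r--
[1,11] -8+33=25 >0 → r--
[1,10] -8+32=24 >0 → r--
[1,9] -8+28=20 >0 → r--
[1,8] -8+25=17 >0 → r--
[1,7] -8+21=13 >0 → r--
[1,6] -8+20=12 >0 → r--
[1,5] -8+13=5 >0 → r--
[1,4] -8+6=-2 <0 → l++
[2,4] -5+6=1 >0 → r--
[2,3] -5+4=-1 <0 → l++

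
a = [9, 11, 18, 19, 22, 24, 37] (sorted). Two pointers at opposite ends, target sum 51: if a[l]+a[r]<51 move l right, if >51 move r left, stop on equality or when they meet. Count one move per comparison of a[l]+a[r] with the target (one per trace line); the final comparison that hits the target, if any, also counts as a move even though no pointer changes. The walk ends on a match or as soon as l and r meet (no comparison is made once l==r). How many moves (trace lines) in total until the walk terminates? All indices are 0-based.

l=0 r=6: 9+37=46 <51, l++
l=1 r=6: 11+37=48 <51, l++
l=2 r=6: 18+37=55 >51, r--
l=2 r=5: 18+24=42 <51, l++
l=3 r=5: 19+24=43 <51, l++
l=4 r=5: 22+24=46 <51, l++

6 moves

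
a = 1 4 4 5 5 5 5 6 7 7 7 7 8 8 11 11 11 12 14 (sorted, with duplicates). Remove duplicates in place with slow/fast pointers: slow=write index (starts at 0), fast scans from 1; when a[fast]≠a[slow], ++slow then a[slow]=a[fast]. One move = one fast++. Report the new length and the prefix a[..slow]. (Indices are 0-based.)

slow=0 fast=1: a[fast]=4≠a[slow]=1 write a[1]=4, slow++,fast++
slow=1 fast=2: a[fast]=4=a[slow] dup, fast++
slow=1 fast=3: a[fast]=5≠a[slow]=4 write a[2]=5, slow++,fast++
slow=2 fast=4: a[fast]=5=a[slow] dup, fast++
slow=2 fast=5: a[fast]=5=a[slow] dup, fast++
slow=2 fast=6: a[fast]=5=a[slow] dup, fast++
slow=2 fast=7: a[fast]=6≠a[slow]=5 write a[3]=6, slow++,fast++
slow=3 fast=8: a[fast]=7≠a[slow]=6 write a[4]=7, slow++,fast++
slow=4 fast=9: a[fast]=7=a[slow] dup, fast++
slow=4 fast=10: a[fast]=7=a[slow] dup, fast++
slow=4 fast=11: a[fast]=7=a[slow] dup, fast++
slow=4 fast=12: a[fast]=8≠a[slow]=7 write a[5]=8, slow++,fast++
slow=5 fast=13: a[fast]=8=a[slow] dup, fast++
slow=5 fast=14: a[fast]=11≠a[slow]=8 write a[6]=11, slow++,fast++
slow=6 fast=15: a[fast]=11=a[slow] dup, fast++
slow=6 fast=16: a[fast]=11=a[slow] dup, fast++
slow=6 fast=17: a[fast]=12≠a[slow]=11 write a[7]=12, slow++,fast++
slow=7 fast=18: a[fast]=14≠a[slow]=12 write a[8]=14, slow++,fast++

length 9; prefix = [1, 4, 5, 6, 7, 8, 11, 12, 14]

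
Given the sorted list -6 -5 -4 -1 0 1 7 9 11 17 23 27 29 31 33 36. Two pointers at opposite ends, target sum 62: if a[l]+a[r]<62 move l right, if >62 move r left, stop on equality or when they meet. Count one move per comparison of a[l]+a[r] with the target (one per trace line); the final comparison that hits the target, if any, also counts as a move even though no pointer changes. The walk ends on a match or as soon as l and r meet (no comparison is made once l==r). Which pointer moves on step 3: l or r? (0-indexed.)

l

l=0 r=15: -6+36=30 <62, l++
l=1 r=15: -5+36=31 <62, l++
l=2 r=15: -4+36=32 <62, l++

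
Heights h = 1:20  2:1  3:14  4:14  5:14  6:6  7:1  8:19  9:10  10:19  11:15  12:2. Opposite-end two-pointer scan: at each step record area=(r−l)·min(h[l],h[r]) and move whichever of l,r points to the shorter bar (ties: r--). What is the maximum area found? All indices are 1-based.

l=1 r=12: min(20,2)*11=22 best=22 *, r--
l=1 r=11: min(20,15)*10=150 best=150 *, r--
l=1 r=10: min(20,19)*9=171 best=171 *, r--
l=1 r=9: min(20,10)*8=80 best=171, r--
l=1 r=8: min(20,19)*7=133 best=171, r--
l=1 r=7: min(20,1)*6=6 best=171, r--
l=1 r=6: min(20,6)*5=30 best=171, r--
l=1 r=5: min(20,14)*4=56 best=171, r--
l=1 r=4: min(20,14)*3=42 best=171, r--
l=1 r=3: min(20,14)*2=28 best=171, r--
l=1 r=2: min(20,1)*1=1 best=171, r--

max area = 171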